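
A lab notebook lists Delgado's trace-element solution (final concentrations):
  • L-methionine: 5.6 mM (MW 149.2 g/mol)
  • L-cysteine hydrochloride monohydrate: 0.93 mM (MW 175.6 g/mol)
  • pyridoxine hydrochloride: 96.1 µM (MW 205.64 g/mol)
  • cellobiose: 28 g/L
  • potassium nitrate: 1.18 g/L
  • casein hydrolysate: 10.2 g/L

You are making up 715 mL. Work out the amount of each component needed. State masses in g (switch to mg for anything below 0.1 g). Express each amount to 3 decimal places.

L-methionine 0.597 g; L-cysteine hydrochloride monohydrate 0.117 g; pyridoxine hydrochloride 14.130 mg; cellobiose 20.020 g; potassium nitrate 0.844 g; casein hydrolysate 7.293 g

Scale factor relative to 1 L: 0.715.
L-methionine: 5.6 mmol/L × 149.2 g/mol × 0.715 L ÷ 1000 = 0.597 g
L-cysteine hydrochloride monohydrate: 0.93 mmol/L × 175.6 g/mol × 0.715 L ÷ 1000 = 0.117 g
pyridoxine hydrochloride: 96.1 µmol/L × 205.64 g/mol × 0.715 L ÷ 1000 = 14.130 mg
cellobiose: 28 g/L × 0.715 L = 20.020 g
potassium nitrate: 1.18 g/L × 0.715 L = 0.844 g
casein hydrolysate: 10.2 g/L × 0.715 L = 7.293 g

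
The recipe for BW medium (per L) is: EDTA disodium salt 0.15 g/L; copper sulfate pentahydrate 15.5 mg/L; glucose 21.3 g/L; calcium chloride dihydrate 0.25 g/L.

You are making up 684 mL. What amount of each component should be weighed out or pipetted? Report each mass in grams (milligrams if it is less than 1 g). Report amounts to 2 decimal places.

Scale factor relative to 1 L: 0.684.
EDTA disodium salt: 0.15 g/L × 0.684 L = 0.1026 g = 102.60 mg
copper sulfate pentahydrate: 15.5 mg/L × 0.684 L = 10.60 mg
glucose: 21.3 g/L × 0.684 L = 14.57 g
calcium chloride dihydrate: 0.25 g/L × 0.684 L = 0.171 g = 171.00 mg

EDTA disodium salt 102.60 mg; copper sulfate pentahydrate 10.60 mg; glucose 14.57 g; calcium chloride dihydrate 171.00 mg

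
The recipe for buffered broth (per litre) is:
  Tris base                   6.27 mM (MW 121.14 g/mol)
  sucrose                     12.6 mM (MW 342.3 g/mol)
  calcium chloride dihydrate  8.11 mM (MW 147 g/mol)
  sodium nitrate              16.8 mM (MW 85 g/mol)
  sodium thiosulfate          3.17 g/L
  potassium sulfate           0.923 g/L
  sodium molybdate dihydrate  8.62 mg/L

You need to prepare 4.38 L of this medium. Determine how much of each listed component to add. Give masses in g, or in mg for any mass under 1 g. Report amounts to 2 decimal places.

Tris base 3.33 g; sucrose 18.89 g; calcium chloride dihydrate 5.22 g; sodium nitrate 6.25 g; sodium thiosulfate 13.88 g; potassium sulfate 4.04 g; sodium molybdate dihydrate 37.76 mg

Working volume: 4.38 L.
Tris base: 6.27 mmol/L × 121.14 g/mol × 4.38 L ÷ 1000 = 3.33 g
sucrose: 12.6 mmol/L × 342.3 g/mol × 4.38 L ÷ 1000 = 18.89 g
calcium chloride dihydrate: 8.11 mmol/L × 147 g/mol × 4.38 L ÷ 1000 = 5.22 g
sodium nitrate: 16.8 mmol/L × 85 g/mol × 4.38 L ÷ 1000 = 6.25 g
sodium thiosulfate: 3.17 g/L × 4.38 L = 13.88 g
potassium sulfate: 0.923 g/L × 4.38 L = 4.04 g
sodium molybdate dihydrate: 8.62 mg/L × 4.38 L = 37.76 mg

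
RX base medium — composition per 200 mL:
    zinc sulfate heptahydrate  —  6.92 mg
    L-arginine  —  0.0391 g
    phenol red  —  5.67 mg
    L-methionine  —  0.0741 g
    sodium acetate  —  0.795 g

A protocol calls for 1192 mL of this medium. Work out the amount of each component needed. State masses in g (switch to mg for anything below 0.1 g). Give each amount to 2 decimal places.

Scale factor = 1192 mL / 200 mL = 5.96.
zinc sulfate heptahydrate: 6.92 mg × (1192 mL / 200 mL) = 41.24 mg
L-arginine: 0.0391 g × (1192 mL / 200 mL) = 0.23 g
phenol red: 5.67 mg × (1192 mL / 200 mL) = 33.79 mg
L-methionine: 0.0741 g × (1192 mL / 200 mL) = 0.44 g
sodium acetate: 0.795 g × (1192 mL / 200 mL) = 4.74 g

zinc sulfate heptahydrate 41.24 mg; L-arginine 0.23 g; phenol red 33.79 mg; L-methionine 0.44 g; sodium acetate 4.74 g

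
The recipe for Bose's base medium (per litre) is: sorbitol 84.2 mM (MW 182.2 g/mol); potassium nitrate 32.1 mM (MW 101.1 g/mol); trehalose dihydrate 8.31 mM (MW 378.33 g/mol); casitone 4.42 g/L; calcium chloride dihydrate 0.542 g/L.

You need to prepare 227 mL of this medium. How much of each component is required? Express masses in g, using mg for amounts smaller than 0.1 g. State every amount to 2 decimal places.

Working volume: 227 mL = 0.227 L.
sorbitol: 84.2 mmol/L × 182.2 g/mol × 0.227 L ÷ 1000 = 3.48 g
potassium nitrate: 32.1 mmol/L × 101.1 g/mol × 0.227 L ÷ 1000 = 0.74 g
trehalose dihydrate: 8.31 mmol/L × 378.33 g/mol × 0.227 L ÷ 1000 = 0.71 g
casitone: 4.42 g/L × 0.227 L = 1.00 g
calcium chloride dihydrate: 0.542 g/L × 0.227 L = 0.12 g

sorbitol 3.48 g; potassium nitrate 0.74 g; trehalose dihydrate 0.71 g; casitone 1.00 g; calcium chloride dihydrate 0.12 g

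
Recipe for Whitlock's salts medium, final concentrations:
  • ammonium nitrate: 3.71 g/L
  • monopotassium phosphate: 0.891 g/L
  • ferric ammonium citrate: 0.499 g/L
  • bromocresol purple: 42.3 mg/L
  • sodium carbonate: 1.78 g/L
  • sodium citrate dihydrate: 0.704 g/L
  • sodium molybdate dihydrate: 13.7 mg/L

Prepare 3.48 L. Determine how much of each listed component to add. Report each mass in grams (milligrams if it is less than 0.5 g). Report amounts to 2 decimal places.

ammonium nitrate 12.91 g; monopotassium phosphate 3.10 g; ferric ammonium citrate 1.74 g; bromocresol purple 147.20 mg; sodium carbonate 6.19 g; sodium citrate dihydrate 2.45 g; sodium molybdate dihydrate 47.68 mg

Working volume: 3.48 L.
ammonium nitrate: 3.71 g/L × 3.48 L = 12.91 g
monopotassium phosphate: 0.891 g/L × 3.48 L = 3.10 g
ferric ammonium citrate: 0.499 g/L × 3.48 L = 1.74 g
bromocresol purple: 42.3 mg/L × 3.48 L = 147.20 mg
sodium carbonate: 1.78 g/L × 3.48 L = 6.19 g
sodium citrate dihydrate: 0.704 g/L × 3.48 L = 2.45 g
sodium molybdate dihydrate: 13.7 mg/L × 3.48 L = 47.68 mg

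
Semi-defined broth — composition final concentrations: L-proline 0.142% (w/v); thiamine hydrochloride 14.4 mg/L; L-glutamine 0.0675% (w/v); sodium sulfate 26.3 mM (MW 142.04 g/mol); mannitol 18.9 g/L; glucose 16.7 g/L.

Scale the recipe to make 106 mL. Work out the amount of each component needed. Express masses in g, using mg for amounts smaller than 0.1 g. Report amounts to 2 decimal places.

Target volume = 106 mL = 0.106 L.
L-proline: 0.142% w/v = 1.42 g/L → 1.42 × 0.106 L = 0.15 g
thiamine hydrochloride: 14.4 mg/L × 0.106 L = 1.53 mg
L-glutamine: 0.0675 g per 100 mL × 106 mL ÷ 100 = 0.07155 g = 71.55 mg
sodium sulfate: 26.3 mmol/L × 142.04 g/mol × 0.106 L ÷ 1000 = 0.40 g
mannitol: 18.9 g/L × 0.106 L = 2.00 g
glucose: 16.7 g/L × 0.106 L = 1.77 g

L-proline 0.15 g; thiamine hydrochloride 1.53 mg; L-glutamine 71.55 mg; sodium sulfate 0.40 g; mannitol 2.00 g; glucose 1.77 g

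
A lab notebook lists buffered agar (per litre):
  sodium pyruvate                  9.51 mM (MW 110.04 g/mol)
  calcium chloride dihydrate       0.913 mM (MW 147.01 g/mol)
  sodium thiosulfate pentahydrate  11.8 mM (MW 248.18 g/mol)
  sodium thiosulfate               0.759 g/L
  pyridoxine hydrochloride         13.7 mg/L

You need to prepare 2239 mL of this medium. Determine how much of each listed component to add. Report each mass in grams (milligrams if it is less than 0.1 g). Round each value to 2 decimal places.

sodium pyruvate 2.34 g; calcium chloride dihydrate 0.30 g; sodium thiosulfate pentahydrate 6.56 g; sodium thiosulfate 1.70 g; pyridoxine hydrochloride 30.67 mg

Scale factor relative to 1 L: 2.239.
sodium pyruvate: 9.51 mmol/L × 110.04 g/mol × 2.239 L ÷ 1000 = 2.34 g
calcium chloride dihydrate: 0.913 mmol/L × 147.01 g/mol × 2.239 L ÷ 1000 = 0.30 g
sodium thiosulfate pentahydrate: 11.8 mmol/L × 248.18 g/mol × 2.239 L ÷ 1000 = 6.56 g
sodium thiosulfate: 0.759 g/L × 2.239 L = 1.70 g
pyridoxine hydrochloride: 13.7 mg/L × 2.239 L = 30.67 mg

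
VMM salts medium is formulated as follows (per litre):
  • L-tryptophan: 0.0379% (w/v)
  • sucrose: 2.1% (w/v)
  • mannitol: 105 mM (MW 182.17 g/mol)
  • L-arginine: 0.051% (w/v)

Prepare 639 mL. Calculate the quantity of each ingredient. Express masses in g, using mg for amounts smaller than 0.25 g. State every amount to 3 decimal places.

Target volume = 639 mL = 0.639 L.
L-tryptophan: 0.0379% w/v = 0.379 g/L → 0.379 × 0.639 L = 0.242181 g = 242.181 mg
sucrose: 2.1 g per 100 mL × 639 mL ÷ 100 = 13.419 g
mannitol: 105 mmol/L × 182.17 g/mol × 0.639 L ÷ 1000 = 12.223 g
L-arginine: 0.051% w/v = 0.51 g/L → 0.51 × 0.639 L = 0.326 g

L-tryptophan 242.181 mg; sucrose 13.419 g; mannitol 12.223 g; L-arginine 0.326 g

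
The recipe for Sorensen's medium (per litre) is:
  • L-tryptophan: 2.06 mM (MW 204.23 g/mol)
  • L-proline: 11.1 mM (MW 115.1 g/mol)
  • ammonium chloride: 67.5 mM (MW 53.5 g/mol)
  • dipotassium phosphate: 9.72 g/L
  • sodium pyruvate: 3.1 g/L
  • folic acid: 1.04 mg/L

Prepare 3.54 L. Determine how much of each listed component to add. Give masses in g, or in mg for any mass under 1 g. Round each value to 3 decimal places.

L-tryptophan 1.489 g; L-proline 4.523 g; ammonium chloride 12.784 g; dipotassium phosphate 34.409 g; sodium pyruvate 10.974 g; folic acid 3.682 mg

Working volume: 3.54 L.
L-tryptophan: 2.06 mmol/L × 204.23 g/mol × 3.54 L ÷ 1000 = 1.489 g
L-proline: 11.1 mmol/L × 115.1 g/mol × 3.54 L ÷ 1000 = 4.523 g
ammonium chloride: 67.5 mmol/L × 53.5 g/mol × 3.54 L ÷ 1000 = 12.784 g
dipotassium phosphate: 9.72 g/L × 3.54 L = 34.409 g
sodium pyruvate: 3.1 g/L × 3.54 L = 10.974 g
folic acid: 1.04 mg/L × 3.54 L = 3.682 mg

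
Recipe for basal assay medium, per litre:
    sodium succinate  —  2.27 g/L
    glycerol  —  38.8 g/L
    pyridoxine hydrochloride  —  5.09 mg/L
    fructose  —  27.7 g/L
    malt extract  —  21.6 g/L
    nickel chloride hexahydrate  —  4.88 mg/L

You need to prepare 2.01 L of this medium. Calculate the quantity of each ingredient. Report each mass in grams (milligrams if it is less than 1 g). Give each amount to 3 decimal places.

sodium succinate 4.563 g; glycerol 77.988 g; pyridoxine hydrochloride 10.231 mg; fructose 55.677 g; malt extract 43.416 g; nickel chloride hexahydrate 9.809 mg

Working volume: 2.01 L.
sodium succinate: 2.27 g/L × 2.01 L = 4.563 g
glycerol: 38.8 g/L × 2.01 L = 77.988 g
pyridoxine hydrochloride: 5.09 mg/L × 2.01 L = 10.231 mg
fructose: 27.7 g/L × 2.01 L = 55.677 g
malt extract: 21.6 g/L × 2.01 L = 43.416 g
nickel chloride hexahydrate: 4.88 mg/L × 2.01 L = 9.809 mg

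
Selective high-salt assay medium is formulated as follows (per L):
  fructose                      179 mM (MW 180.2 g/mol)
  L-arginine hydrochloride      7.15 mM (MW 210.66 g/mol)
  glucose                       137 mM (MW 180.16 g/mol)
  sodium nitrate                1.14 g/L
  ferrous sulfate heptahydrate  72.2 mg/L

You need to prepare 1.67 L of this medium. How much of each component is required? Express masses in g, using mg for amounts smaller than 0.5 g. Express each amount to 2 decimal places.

Scale factor relative to 1 L: 1.67.
fructose: 179 mmol/L × 180.2 g/mol × 1.67 L ÷ 1000 = 53.87 g
L-arginine hydrochloride: 7.15 mmol/L × 210.66 g/mol × 1.67 L ÷ 1000 = 2.52 g
glucose: 137 mmol/L × 180.16 g/mol × 1.67 L ÷ 1000 = 41.22 g
sodium nitrate: 1.14 g/L × 1.67 L = 1.90 g
ferrous sulfate heptahydrate: 72.2 mg/L × 1.67 L = 120.57 mg

fructose 53.87 g; L-arginine hydrochloride 2.52 g; glucose 41.22 g; sodium nitrate 1.90 g; ferrous sulfate heptahydrate 120.57 mg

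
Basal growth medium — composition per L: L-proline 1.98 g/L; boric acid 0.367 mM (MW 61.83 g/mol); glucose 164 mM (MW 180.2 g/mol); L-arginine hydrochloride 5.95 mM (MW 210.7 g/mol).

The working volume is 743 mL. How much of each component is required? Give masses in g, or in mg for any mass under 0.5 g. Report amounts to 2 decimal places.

L-proline 1.47 g; boric acid 16.86 mg; glucose 21.96 g; L-arginine hydrochloride 0.93 g

Scale factor relative to 1 L: 0.743.
L-proline: 1.98 g/L × 0.743 L = 1.47 g
boric acid: 0.367 mmol/L × 61.83 mg/mmol × 0.743 L = 16.86 mg
glucose: 164 mmol/L × 180.2 g/mol × 0.743 L ÷ 1000 = 21.96 g
L-arginine hydrochloride: 5.95 mmol/L × 210.7 g/mol × 0.743 L ÷ 1000 = 0.93 g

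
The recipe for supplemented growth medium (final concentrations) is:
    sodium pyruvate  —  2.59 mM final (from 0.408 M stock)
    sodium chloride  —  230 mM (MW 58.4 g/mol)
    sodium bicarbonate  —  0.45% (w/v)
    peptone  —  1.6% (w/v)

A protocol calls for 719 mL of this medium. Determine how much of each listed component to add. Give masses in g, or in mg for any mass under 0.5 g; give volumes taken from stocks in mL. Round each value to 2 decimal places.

Target volume = 719 mL = 0.719 L.
sodium pyruvate: V = C2·V2/C1 = 2.59 mM × 719 mL ÷ 408 mM = 4.56 mL
sodium chloride: 230 mmol/L × 58.4 g/mol × 0.719 L ÷ 1000 = 9.66 g
sodium bicarbonate: 0.45% w/v = 4.5 g/L → 4.5 × 0.719 L = 3.24 g
peptone: 1.6 g per 100 mL × 719 mL ÷ 100 = 11.50 g

sodium pyruvate 4.56 mL; sodium chloride 9.66 g; sodium bicarbonate 3.24 g; peptone 11.50 g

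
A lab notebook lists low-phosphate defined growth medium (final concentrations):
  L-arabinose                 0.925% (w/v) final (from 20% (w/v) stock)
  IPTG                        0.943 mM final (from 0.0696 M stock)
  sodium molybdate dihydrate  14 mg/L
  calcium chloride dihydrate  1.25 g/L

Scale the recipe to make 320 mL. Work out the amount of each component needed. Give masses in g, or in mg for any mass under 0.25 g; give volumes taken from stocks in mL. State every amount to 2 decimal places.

L-arabinose 14.80 mL; IPTG 4.34 mL; sodium molybdate dihydrate 4.48 mg; calcium chloride dihydrate 0.40 g

Working volume: 320 mL = 0.32 L.
L-arabinose: dilute stock: 0.925% ÷ 20% × 320 mL = 14.80 mL
IPTG: V = C2·V2/C1 = 0.943 mM × 320 mL ÷ 69.6 mM = 4.34 mL
sodium molybdate dihydrate: 14 mg/L × 0.32 L = 4.48 mg
calcium chloride dihydrate: 1.25 g/L × 0.32 L = 0.40 g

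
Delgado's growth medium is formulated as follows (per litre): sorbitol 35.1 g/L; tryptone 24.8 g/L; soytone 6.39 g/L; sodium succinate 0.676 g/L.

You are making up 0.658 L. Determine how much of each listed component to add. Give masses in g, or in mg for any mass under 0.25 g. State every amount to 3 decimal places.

sorbitol 23.096 g; tryptone 16.318 g; soytone 4.205 g; sodium succinate 0.445 g

Scale factor relative to 1 L: 0.658.
sorbitol: 35.1 g/L × 0.658 L = 23.096 g
tryptone: 24.8 g/L × 0.658 L = 16.318 g
soytone: 6.39 g/L × 0.658 L = 4.205 g
sodium succinate: 0.676 g/L × 0.658 L = 0.445 g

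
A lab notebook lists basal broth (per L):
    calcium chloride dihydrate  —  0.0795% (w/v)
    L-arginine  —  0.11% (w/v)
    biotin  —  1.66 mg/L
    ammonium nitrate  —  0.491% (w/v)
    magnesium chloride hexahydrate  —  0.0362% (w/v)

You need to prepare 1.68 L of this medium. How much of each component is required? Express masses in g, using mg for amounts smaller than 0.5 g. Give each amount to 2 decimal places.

Working volume: 1.68 L.
calcium chloride dihydrate: 0.0795 g per 100 mL × 1680 mL ÷ 100 = 1.34 g
L-arginine: 0.11 g per 100 mL × 1680 mL ÷ 100 = 1.85 g
biotin: 1.66 mg/L × 1.68 L = 2.79 mg
ammonium nitrate: 0.491% w/v = 4.91 g/L → 4.91 × 1.68 L = 8.25 g
magnesium chloride hexahydrate: 0.0362% w/v = 0.362 g/L → 0.362 × 1.68 L = 0.61 g

calcium chloride dihydrate 1.34 g; L-arginine 1.85 g; biotin 2.79 mg; ammonium nitrate 8.25 g; magnesium chloride hexahydrate 0.61 g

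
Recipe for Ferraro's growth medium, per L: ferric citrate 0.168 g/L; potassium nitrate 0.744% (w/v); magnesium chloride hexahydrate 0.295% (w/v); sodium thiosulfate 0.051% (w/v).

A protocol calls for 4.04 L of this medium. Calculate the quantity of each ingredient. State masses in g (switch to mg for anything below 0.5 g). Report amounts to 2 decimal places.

ferric citrate 0.68 g; potassium nitrate 30.06 g; magnesium chloride hexahydrate 11.92 g; sodium thiosulfate 2.06 g

Working volume: 4.04 L.
ferric citrate: 0.168 g/L × 4.04 L = 0.68 g
potassium nitrate: 0.744 g per 100 mL × 4040 mL ÷ 100 = 30.06 g
magnesium chloride hexahydrate: 0.295% w/v = 2.95 g/L → 2.95 × 4.04 L = 11.92 g
sodium thiosulfate: 0.051 g per 100 mL × 4040 mL ÷ 100 = 2.06 g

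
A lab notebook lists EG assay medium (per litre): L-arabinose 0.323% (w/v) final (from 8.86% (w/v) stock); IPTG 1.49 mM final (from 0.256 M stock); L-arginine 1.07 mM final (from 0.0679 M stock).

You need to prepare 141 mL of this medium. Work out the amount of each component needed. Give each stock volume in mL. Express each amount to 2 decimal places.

L-arabinose 5.14 mL; IPTG 0.82 mL; L-arginine 2.22 mL

Scale factor relative to 1 L: 0.141.
L-arabinose: C1V1 = C2V2 → 0.323% ÷ 8.86% × 141 mL = 5.14 mL
IPTG: V = C2·V2/C1 = 1.49 mM × 141 mL ÷ 256 mM = 0.82 mL
L-arginine: dilute stock: 1.07 mM × 141 mL ÷ 67.9 mM = 2.22 mL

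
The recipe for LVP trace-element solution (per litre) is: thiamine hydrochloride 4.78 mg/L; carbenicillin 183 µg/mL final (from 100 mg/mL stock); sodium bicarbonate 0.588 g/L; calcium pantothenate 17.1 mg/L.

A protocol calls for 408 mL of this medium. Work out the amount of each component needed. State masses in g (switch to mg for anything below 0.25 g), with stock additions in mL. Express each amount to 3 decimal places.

thiamine hydrochloride 1.950 mg; carbenicillin 0.747 mL; sodium bicarbonate 239.904 mg; calcium pantothenate 6.977 mg

Working volume: 408 mL = 0.408 L.
thiamine hydrochloride: 4.78 mg/L × 0.408 L = 1.950 mg
carbenicillin: V = C2·V2/C1 = 183 µg/mL × 408 mL ÷ 100000 µg/mL = 0.747 mL
sodium bicarbonate: 0.588 g/L × 0.408 L = 0.239904 g = 239.904 mg
calcium pantothenate: 17.1 mg/L × 0.408 L = 6.977 mg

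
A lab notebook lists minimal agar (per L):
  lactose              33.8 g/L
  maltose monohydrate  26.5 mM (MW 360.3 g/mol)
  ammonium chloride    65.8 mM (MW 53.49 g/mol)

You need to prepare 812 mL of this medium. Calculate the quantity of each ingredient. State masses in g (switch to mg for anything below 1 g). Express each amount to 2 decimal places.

lactose 27.45 g; maltose monohydrate 7.75 g; ammonium chloride 2.86 g

Scale factor relative to 1 L: 0.812.
lactose: 33.8 g/L × 0.812 L = 27.45 g
maltose monohydrate: 26.5 mmol/L × 360.3 g/mol × 0.812 L ÷ 1000 = 7.75 g
ammonium chloride: 65.8 mmol/L × 53.49 g/mol × 0.812 L ÷ 1000 = 2.86 g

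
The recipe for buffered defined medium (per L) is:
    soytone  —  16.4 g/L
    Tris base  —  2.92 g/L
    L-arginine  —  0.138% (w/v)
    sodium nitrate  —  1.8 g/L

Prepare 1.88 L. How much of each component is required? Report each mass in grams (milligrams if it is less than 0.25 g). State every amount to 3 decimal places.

soytone 30.832 g; Tris base 5.490 g; L-arginine 2.594 g; sodium nitrate 3.384 g

Scale factor relative to 1 L: 1.88.
soytone: 16.4 g/L × 1.88 L = 30.832 g
Tris base: 2.92 g/L × 1.88 L = 5.490 g
L-arginine: 0.138 g per 100 mL × 1880 mL ÷ 100 = 2.594 g
sodium nitrate: 1.8 g/L × 1.88 L = 3.384 g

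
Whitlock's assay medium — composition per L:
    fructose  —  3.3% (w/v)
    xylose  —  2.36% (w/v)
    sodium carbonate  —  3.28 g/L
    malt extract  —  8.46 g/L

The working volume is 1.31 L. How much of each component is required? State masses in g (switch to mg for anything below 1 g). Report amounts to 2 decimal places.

fructose 43.23 g; xylose 30.92 g; sodium carbonate 4.30 g; malt extract 11.08 g

Working volume: 1.31 L.
fructose: 3.3% w/v = 33 g/L → 33 × 1.31 L = 43.23 g
xylose: 2.36 g per 100 mL × 1310 mL ÷ 100 = 30.92 g
sodium carbonate: 3.28 g/L × 1.31 L = 4.30 g
malt extract: 8.46 g/L × 1.31 L = 11.08 g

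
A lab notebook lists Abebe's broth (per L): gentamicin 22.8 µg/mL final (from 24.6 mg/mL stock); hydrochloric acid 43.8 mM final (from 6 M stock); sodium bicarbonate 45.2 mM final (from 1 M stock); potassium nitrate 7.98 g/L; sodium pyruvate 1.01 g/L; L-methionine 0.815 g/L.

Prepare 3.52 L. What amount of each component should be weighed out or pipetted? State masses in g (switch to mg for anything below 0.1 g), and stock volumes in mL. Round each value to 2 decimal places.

gentamicin 3.26 mL; hydrochloric acid 25.70 mL; sodium bicarbonate 159.10 mL; potassium nitrate 28.09 g; sodium pyruvate 3.56 g; L-methionine 2.87 g

Working volume: 3.52 L.
gentamicin: dilute stock: 22.8 µg/mL × 3520 mL ÷ 24600 µg/mL = 3.26 mL
hydrochloric acid: dilute stock: 43.8 mM × 3520 mL ÷ 6000 mM = 25.70 mL
sodium bicarbonate: dilute stock: 45.2 mM × 3520 mL ÷ 1000 mM = 159.10 mL
potassium nitrate: 7.98 g/L × 3.52 L = 28.09 g
sodium pyruvate: 1.01 g/L × 3.52 L = 3.56 g
L-methionine: 0.815 g/L × 3.52 L = 2.87 g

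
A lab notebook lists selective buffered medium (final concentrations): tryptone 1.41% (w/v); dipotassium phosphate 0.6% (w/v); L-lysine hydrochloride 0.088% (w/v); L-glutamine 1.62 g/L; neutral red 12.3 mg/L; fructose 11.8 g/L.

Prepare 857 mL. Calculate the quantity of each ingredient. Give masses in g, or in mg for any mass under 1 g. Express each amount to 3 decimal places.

Working volume: 857 mL = 0.857 L.
tryptone: 1.41 g per 100 mL × 857 mL ÷ 100 = 12.084 g
dipotassium phosphate: 0.6% w/v = 6 g/L → 6 × 0.857 L = 5.142 g
L-lysine hydrochloride: 0.088% w/v = 0.88 g/L → 0.88 × 0.857 L = 0.75416 g = 754.160 mg
L-glutamine: 1.62 g/L × 0.857 L = 1.388 g
neutral red: 12.3 mg/L × 0.857 L = 10.541 mg
fructose: 11.8 g/L × 0.857 L = 10.113 g

tryptone 12.084 g; dipotassium phosphate 5.142 g; L-lysine hydrochloride 754.160 mg; L-glutamine 1.388 g; neutral red 10.541 mg; fructose 10.113 g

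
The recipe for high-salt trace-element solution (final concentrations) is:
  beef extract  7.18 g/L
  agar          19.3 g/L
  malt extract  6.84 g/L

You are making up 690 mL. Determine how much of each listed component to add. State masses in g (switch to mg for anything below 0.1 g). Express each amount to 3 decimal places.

beef extract 4.954 g; agar 13.317 g; malt extract 4.720 g

Target volume = 690 mL = 0.69 L.
beef extract: 7.18 g/L × 0.69 L = 4.954 g
agar: 19.3 g/L × 0.69 L = 13.317 g
malt extract: 6.84 g/L × 0.69 L = 4.720 g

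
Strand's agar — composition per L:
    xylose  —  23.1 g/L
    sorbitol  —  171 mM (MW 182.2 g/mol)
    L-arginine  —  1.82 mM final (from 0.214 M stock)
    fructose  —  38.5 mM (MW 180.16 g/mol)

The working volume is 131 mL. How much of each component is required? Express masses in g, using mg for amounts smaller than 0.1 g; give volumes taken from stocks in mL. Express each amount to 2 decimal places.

xylose 3.03 g; sorbitol 4.08 g; L-arginine 1.11 mL; fructose 0.91 g

Scale factor relative to 1 L: 0.131.
xylose: 23.1 g/L × 0.131 L = 3.03 g
sorbitol: 171 mmol/L × 182.2 g/mol × 0.131 L ÷ 1000 = 4.08 g
L-arginine: C1V1 = C2V2 → 1.82 mM × 131 mL ÷ 214 mM = 1.11 mL
fructose: 38.5 mmol/L × 180.16 g/mol × 0.131 L ÷ 1000 = 0.91 g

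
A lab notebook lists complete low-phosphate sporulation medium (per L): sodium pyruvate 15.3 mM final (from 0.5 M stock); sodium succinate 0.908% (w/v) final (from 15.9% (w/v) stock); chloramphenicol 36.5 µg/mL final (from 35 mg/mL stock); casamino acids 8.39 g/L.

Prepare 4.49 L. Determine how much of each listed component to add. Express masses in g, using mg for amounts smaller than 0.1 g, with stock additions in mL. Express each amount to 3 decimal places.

sodium pyruvate 137.394 mL; sodium succinate 256.410 mL; chloramphenicol 4.682 mL; casamino acids 37.671 g

Scale factor relative to 1 L: 4.49.
sodium pyruvate: C1V1 = C2V2 → 15.3 mM × 4490 mL ÷ 500 mM = 137.394 mL
sodium succinate: V = C2·V2/C1 = 0.908% ÷ 15.9% × 4490 mL = 256.410 mL
chloramphenicol: dilute stock: 36.5 µg/mL × 4490 mL ÷ 35000 µg/mL = 4.682 mL
casamino acids: 8.39 g/L × 4.49 L = 37.671 g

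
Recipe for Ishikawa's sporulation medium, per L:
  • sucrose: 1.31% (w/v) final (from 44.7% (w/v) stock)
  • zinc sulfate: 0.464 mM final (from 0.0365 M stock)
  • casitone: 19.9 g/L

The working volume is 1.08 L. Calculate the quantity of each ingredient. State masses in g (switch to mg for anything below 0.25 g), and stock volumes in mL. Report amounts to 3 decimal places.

sucrose 31.651 mL; zinc sulfate 13.729 mL; casitone 21.492 g

Scale factor relative to 1 L: 1.08.
sucrose: V = C2·V2/C1 = 1.31% ÷ 44.7% × 1080 mL = 31.651 mL
zinc sulfate: V = C2·V2/C1 = 0.464 mM × 1080 mL ÷ 36.5 mM = 13.729 mL
casitone: 19.9 g/L × 1.08 L = 21.492 g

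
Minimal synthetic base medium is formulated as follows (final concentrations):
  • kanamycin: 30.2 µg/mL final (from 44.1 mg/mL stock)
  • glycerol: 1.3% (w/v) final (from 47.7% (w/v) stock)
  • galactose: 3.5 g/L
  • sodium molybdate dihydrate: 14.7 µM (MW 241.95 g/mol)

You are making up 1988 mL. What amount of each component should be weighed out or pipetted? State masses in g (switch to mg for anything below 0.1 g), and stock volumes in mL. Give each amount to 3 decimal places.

Scale factor relative to 1 L: 1.988.
kanamycin: dilute stock: 30.2 µg/mL × 1988 mL ÷ 44100 µg/mL = 1.361 mL
glycerol: V = C2·V2/C1 = 1.3% ÷ 47.7% × 1988 mL = 54.180 mL
galactose: 3.5 g/L × 1.988 L = 6.958 g
sodium molybdate dihydrate: 14.7 µmol/L × 241.95 g/mol × 1.988 L ÷ 1000 = 7.071 mg

kanamycin 1.361 mL; glycerol 54.180 mL; galactose 6.958 g; sodium molybdate dihydrate 7.071 mg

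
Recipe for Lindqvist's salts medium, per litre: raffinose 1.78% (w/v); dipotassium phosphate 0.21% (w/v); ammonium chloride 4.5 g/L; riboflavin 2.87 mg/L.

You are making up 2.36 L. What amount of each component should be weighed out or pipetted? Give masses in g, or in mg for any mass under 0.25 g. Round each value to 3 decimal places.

raffinose 42.008 g; dipotassium phosphate 4.956 g; ammonium chloride 10.620 g; riboflavin 6.773 mg

Scale factor relative to 1 L: 2.36.
raffinose: 1.78% w/v = 17.8 g/L → 17.8 × 2.36 L = 42.008 g
dipotassium phosphate: 0.21 g per 100 mL × 2360 mL ÷ 100 = 4.956 g
ammonium chloride: 4.5 g/L × 2.36 L = 10.620 g
riboflavin: 2.87 mg/L × 2.36 L = 6.773 mg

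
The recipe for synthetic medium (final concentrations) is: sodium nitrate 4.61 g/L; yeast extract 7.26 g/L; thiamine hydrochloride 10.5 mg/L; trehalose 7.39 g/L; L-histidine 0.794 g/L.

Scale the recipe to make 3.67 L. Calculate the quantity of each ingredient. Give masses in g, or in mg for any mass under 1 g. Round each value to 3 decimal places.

sodium nitrate 16.919 g; yeast extract 26.644 g; thiamine hydrochloride 38.535 mg; trehalose 27.121 g; L-histidine 2.914 g

Scale factor relative to 1 L: 3.67.
sodium nitrate: 4.61 g/L × 3.67 L = 16.919 g
yeast extract: 7.26 g/L × 3.67 L = 26.644 g
thiamine hydrochloride: 10.5 mg/L × 3.67 L = 38.535 mg
trehalose: 7.39 g/L × 3.67 L = 27.121 g
L-histidine: 0.794 g/L × 3.67 L = 2.914 g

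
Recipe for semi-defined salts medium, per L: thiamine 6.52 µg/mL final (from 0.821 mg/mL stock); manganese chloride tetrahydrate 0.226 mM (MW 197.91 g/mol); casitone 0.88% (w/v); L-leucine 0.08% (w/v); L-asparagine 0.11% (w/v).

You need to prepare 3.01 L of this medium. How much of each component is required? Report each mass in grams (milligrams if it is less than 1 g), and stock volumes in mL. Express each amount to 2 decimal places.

Scale factor relative to 1 L: 3.01.
thiamine: V = C2·V2/C1 = 6.52 µg/mL × 3010 mL ÷ 821 µg/mL = 23.90 mL
manganese chloride tetrahydrate: 0.226 mmol/L × 197.91 mg/mmol × 3.01 L = 134.63 mg
casitone: 0.88 g per 100 mL × 3010 mL ÷ 100 = 26.49 g
L-leucine: 0.08 g per 100 mL × 3010 mL ÷ 100 = 2.41 g
L-asparagine: 0.11 g per 100 mL × 3010 mL ÷ 100 = 3.31 g

thiamine 23.90 mL; manganese chloride tetrahydrate 134.63 mg; casitone 26.49 g; L-leucine 2.41 g; L-asparagine 3.31 g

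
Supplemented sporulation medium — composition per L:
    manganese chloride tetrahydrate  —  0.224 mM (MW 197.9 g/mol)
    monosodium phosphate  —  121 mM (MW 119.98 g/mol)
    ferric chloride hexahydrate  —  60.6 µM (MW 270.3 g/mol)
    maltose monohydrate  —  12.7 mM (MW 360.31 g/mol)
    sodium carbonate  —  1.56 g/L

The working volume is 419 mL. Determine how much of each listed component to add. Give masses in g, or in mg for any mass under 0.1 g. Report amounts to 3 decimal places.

manganese chloride tetrahydrate 18.574 mg; monosodium phosphate 6.083 g; ferric chloride hexahydrate 6.863 mg; maltose monohydrate 1.917 g; sodium carbonate 0.654 g

Scale factor relative to 1 L: 0.419.
manganese chloride tetrahydrate: 0.224 mmol/L × 197.9 mg/mmol × 0.419 L = 18.574 mg
monosodium phosphate: 121 mmol/L × 119.98 g/mol × 0.419 L ÷ 1000 = 6.083 g
ferric chloride hexahydrate: 60.6 µmol/L × 270.3 g/mol × 0.419 L ÷ 1000 = 6.863 mg
maltose monohydrate: 12.7 mmol/L × 360.31 g/mol × 0.419 L ÷ 1000 = 1.917 g
sodium carbonate: 1.56 g/L × 0.419 L = 0.654 g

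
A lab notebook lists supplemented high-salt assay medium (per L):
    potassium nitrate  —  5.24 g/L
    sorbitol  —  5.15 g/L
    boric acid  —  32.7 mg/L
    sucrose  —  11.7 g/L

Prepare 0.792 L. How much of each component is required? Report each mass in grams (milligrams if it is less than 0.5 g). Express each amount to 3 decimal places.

potassium nitrate 4.150 g; sorbitol 4.079 g; boric acid 25.898 mg; sucrose 9.266 g

Working volume: 0.792 L.
potassium nitrate: 5.24 g/L × 0.792 L = 4.150 g
sorbitol: 5.15 g/L × 0.792 L = 4.079 g
boric acid: 32.7 mg/L × 0.792 L = 25.898 mg
sucrose: 11.7 g/L × 0.792 L = 9.266 g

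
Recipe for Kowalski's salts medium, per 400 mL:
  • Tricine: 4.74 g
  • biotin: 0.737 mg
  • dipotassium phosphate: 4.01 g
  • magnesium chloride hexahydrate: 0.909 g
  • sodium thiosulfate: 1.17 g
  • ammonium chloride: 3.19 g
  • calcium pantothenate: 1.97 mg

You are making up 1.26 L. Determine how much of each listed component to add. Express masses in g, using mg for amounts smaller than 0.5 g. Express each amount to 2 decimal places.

Tricine 14.93 g; biotin 2.32 mg; dipotassium phosphate 12.63 g; magnesium chloride hexahydrate 2.86 g; sodium thiosulfate 3.69 g; ammonium chloride 10.05 g; calcium pantothenate 6.21 mg

Ratio of target to recipe volume: 1260 / 400 = 3.15.
Tricine: 4.74 g × (1260 mL / 400 mL) = 14.93 g
biotin: 0.737 mg × (1260 mL / 400 mL) = 2.32 mg
dipotassium phosphate: 4.01 g × (1260 mL / 400 mL) = 12.63 g
magnesium chloride hexahydrate: 0.909 g × (1260 mL / 400 mL) = 2.86 g
sodium thiosulfate: 1.17 g × (1260 mL / 400 mL) = 3.69 g
ammonium chloride: 3.19 g × (1260 mL / 400 mL) = 10.05 g
calcium pantothenate: 1.97 mg × (1260 mL / 400 mL) = 6.21 mg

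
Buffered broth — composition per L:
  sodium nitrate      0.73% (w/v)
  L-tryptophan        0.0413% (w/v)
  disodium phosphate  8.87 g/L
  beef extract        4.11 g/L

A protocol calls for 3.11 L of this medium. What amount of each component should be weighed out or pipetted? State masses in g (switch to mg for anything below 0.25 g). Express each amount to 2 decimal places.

Scale factor relative to 1 L: 3.11.
sodium nitrate: 0.73% w/v = 7.3 g/L → 7.3 × 3.11 L = 22.70 g
L-tryptophan: 0.0413 g per 100 mL × 3110 mL ÷ 100 = 1.28 g
disodium phosphate: 8.87 g/L × 3.11 L = 27.59 g
beef extract: 4.11 g/L × 3.11 L = 12.78 g

sodium nitrate 22.70 g; L-tryptophan 1.28 g; disodium phosphate 27.59 g; beef extract 12.78 g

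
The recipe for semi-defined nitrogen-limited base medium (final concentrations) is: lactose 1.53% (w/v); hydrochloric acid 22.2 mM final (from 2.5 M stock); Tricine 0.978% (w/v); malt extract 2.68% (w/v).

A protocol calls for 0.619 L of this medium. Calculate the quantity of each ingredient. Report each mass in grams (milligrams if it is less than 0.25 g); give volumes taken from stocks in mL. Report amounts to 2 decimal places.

Scale factor relative to 1 L: 0.619.
lactose: 1.53 g per 100 mL × 619 mL ÷ 100 = 9.47 g
hydrochloric acid: V = C2·V2/C1 = 22.2 mM × 619 mL ÷ 2500 mM = 5.50 mL
Tricine: 0.978 g per 100 mL × 619 mL ÷ 100 = 6.05 g
malt extract: 2.68 g per 100 mL × 619 mL ÷ 100 = 16.59 g

lactose 9.47 g; hydrochloric acid 5.50 mL; Tricine 6.05 g; malt extract 16.59 g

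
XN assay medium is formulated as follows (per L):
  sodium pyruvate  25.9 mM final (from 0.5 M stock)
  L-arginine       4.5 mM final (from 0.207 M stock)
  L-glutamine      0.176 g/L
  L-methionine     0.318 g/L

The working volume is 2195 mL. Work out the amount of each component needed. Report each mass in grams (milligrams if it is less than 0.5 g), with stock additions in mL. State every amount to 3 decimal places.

Working volume: 2195 mL = 2.195 L.
sodium pyruvate: V = C2·V2/C1 = 25.9 mM × 2195 mL ÷ 500 mM = 113.701 mL
L-arginine: V = C2·V2/C1 = 4.5 mM × 2195 mL ÷ 207 mM = 47.717 mL
L-glutamine: 0.176 g/L × 2.195 L = 0.38632 g = 386.320 mg
L-methionine: 0.318 g/L × 2.195 L = 0.698 g

sodium pyruvate 113.701 mL; L-arginine 47.717 mL; L-glutamine 386.320 mg; L-methionine 0.698 g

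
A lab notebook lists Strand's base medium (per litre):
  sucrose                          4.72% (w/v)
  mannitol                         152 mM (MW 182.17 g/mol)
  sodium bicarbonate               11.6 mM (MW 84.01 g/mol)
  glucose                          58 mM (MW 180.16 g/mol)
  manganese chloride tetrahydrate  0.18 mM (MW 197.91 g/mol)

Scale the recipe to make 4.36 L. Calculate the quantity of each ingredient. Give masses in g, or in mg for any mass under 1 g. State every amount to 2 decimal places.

Working volume: 4.36 L.
sucrose: 4.72 g per 100 mL × 4360 mL ÷ 100 = 205.79 g
mannitol: 152 mmol/L × 182.17 g/mol × 4.36 L ÷ 1000 = 120.73 g
sodium bicarbonate: 11.6 mmol/L × 84.01 g/mol × 4.36 L ÷ 1000 = 4.25 g
glucose: 58 mmol/L × 180.16 g/mol × 4.36 L ÷ 1000 = 45.56 g
manganese chloride tetrahydrate: 0.18 mmol/L × 197.91 mg/mmol × 4.36 L = 155.32 mg

sucrose 205.79 g; mannitol 120.73 g; sodium bicarbonate 4.25 g; glucose 45.56 g; manganese chloride tetrahydrate 155.32 mg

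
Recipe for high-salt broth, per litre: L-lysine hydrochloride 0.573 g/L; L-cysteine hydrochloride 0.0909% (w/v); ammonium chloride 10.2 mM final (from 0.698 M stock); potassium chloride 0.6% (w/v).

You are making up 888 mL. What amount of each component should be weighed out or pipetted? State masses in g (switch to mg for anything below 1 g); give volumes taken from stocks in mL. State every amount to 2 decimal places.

L-lysine hydrochloride 508.82 mg; L-cysteine hydrochloride 807.19 mg; ammonium chloride 12.98 mL; potassium chloride 5.33 g

Target volume = 888 mL = 0.888 L.
L-lysine hydrochloride: 0.573 g/L × 0.888 L = 0.508824 g = 508.82 mg
L-cysteine hydrochloride: 0.0909% w/v = 0.909 g/L → 0.909 × 0.888 L = 0.807192 g = 807.19 mg
ammonium chloride: dilute stock: 10.2 mM × 888 mL ÷ 698 mM = 12.98 mL
potassium chloride: 0.6 g per 100 mL × 888 mL ÷ 100 = 5.33 g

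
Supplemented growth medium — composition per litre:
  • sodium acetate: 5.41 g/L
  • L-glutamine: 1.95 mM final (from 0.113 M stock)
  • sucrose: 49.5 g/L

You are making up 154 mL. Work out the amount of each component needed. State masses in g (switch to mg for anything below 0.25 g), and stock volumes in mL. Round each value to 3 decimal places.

Scale factor relative to 1 L: 0.154.
sodium acetate: 5.41 g/L × 0.154 L = 0.833 g
L-glutamine: V = C2·V2/C1 = 1.95 mM × 154 mL ÷ 113 mM = 2.658 mL
sucrose: 49.5 g/L × 0.154 L = 7.623 g

sodium acetate 0.833 g; L-glutamine 2.658 mL; sucrose 7.623 g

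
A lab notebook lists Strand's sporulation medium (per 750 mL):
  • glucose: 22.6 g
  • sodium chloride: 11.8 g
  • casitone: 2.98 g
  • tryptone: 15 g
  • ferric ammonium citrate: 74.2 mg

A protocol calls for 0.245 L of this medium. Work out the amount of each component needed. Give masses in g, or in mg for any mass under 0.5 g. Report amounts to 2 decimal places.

Ratio of target to recipe volume: 245 / 750 = 0.326667.
glucose: 22.6 g × (245 mL / 750 mL) = 7.38 g
sodium chloride: 11.8 g × (245 mL / 750 mL) = 3.85 g
casitone: 2.98 g × (245 mL / 750 mL) = 0.97 g
tryptone: 15 g × (245 mL / 750 mL) = 4.90 g
ferric ammonium citrate: 74.2 mg × (245 mL / 750 mL) = 24.24 mg

glucose 7.38 g; sodium chloride 3.85 g; casitone 0.97 g; tryptone 4.90 g; ferric ammonium citrate 24.24 mg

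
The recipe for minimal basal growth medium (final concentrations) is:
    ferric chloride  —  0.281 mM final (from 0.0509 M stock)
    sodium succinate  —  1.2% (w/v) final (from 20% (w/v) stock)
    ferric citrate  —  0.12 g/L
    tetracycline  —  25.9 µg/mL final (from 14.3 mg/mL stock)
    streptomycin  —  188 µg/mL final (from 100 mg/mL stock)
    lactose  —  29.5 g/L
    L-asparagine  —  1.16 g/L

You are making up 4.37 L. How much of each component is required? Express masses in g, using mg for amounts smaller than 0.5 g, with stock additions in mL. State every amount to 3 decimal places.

ferric chloride 24.125 mL; sodium succinate 262.200 mL; ferric citrate 0.524 g; tetracycline 7.915 mL; streptomycin 8.216 mL; lactose 128.915 g; L-asparagine 5.069 g

Working volume: 4.37 L.
ferric chloride: V = C2·V2/C1 = 0.281 mM × 4370 mL ÷ 50.9 mM = 24.125 mL
sodium succinate: C1V1 = C2V2 → 1.2% ÷ 20% × 4370 mL = 262.200 mL
ferric citrate: 0.12 g/L × 4.37 L = 0.524 g
tetracycline: dilute stock: 25.9 µg/mL × 4370 mL ÷ 14300 µg/mL = 7.915 mL
streptomycin: dilute stock: 188 µg/mL × 4370 mL ÷ 100000 µg/mL = 8.216 mL
lactose: 29.5 g/L × 4.37 L = 128.915 g
L-asparagine: 1.16 g/L × 4.37 L = 5.069 g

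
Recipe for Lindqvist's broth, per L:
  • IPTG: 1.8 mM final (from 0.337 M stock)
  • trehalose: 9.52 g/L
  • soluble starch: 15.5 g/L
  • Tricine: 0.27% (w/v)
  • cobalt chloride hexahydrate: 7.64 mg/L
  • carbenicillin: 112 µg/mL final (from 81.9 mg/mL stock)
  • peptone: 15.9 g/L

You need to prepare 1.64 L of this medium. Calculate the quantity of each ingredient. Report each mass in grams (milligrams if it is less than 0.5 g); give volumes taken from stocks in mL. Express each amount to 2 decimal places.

IPTG 8.76 mL; trehalose 15.61 g; soluble starch 25.42 g; Tricine 4.43 g; cobalt chloride hexahydrate 12.53 mg; carbenicillin 2.24 mL; peptone 26.08 g

Scale factor relative to 1 L: 1.64.
IPTG: dilute stock: 1.8 mM × 1640 mL ÷ 337 mM = 8.76 mL
trehalose: 9.52 g/L × 1.64 L = 15.61 g
soluble starch: 15.5 g/L × 1.64 L = 25.42 g
Tricine: 0.27% w/v = 2.7 g/L → 2.7 × 1.64 L = 4.43 g
cobalt chloride hexahydrate: 7.64 mg/L × 1.64 L = 12.53 mg
carbenicillin: C1V1 = C2V2 → 112 µg/mL × 1640 mL ÷ 81900 µg/mL = 2.24 mL
peptone: 15.9 g/L × 1.64 L = 26.08 g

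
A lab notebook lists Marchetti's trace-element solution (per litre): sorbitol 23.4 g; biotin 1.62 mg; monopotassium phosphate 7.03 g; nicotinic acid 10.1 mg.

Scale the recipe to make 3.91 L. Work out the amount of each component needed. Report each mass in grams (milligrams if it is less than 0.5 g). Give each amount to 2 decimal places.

Scale factor = 3910 mL / 1000 mL = 3.91.
sorbitol: 23.4 g × (3910 mL / 1000 mL) = 91.49 g
biotin: 1.62 mg × (3910 mL / 1000 mL) = 6.33 mg
monopotassium phosphate: 7.03 g × (3910 mL / 1000 mL) = 27.49 g
nicotinic acid: 10.1 mg × (3910 mL / 1000 mL) = 39.49 mg

sorbitol 91.49 g; biotin 6.33 mg; monopotassium phosphate 27.49 g; nicotinic acid 39.49 mg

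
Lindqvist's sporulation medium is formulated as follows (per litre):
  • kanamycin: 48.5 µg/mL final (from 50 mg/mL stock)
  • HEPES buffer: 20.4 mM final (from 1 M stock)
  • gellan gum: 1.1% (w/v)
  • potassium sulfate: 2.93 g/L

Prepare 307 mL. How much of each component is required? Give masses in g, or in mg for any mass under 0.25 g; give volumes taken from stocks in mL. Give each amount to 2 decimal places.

kanamycin 0.30 mL; HEPES buffer 6.26 mL; gellan gum 3.38 g; potassium sulfate 0.90 g

Working volume: 307 mL = 0.307 L.
kanamycin: dilute stock: 48.5 µg/mL × 307 mL ÷ 50000 µg/mL = 0.30 mL
HEPES buffer: V = C2·V2/C1 = 20.4 mM × 307 mL ÷ 1000 mM = 6.26 mL
gellan gum: 1.1% w/v = 11 g/L → 11 × 0.307 L = 3.38 g
potassium sulfate: 2.93 g/L × 0.307 L = 0.90 g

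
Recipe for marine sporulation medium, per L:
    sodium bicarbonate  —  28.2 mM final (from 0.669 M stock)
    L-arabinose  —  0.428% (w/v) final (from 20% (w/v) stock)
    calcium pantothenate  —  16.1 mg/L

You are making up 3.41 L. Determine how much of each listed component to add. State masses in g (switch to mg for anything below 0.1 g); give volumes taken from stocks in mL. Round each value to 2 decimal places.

Scale factor relative to 1 L: 3.41.
sodium bicarbonate: dilute stock: 28.2 mM × 3410 mL ÷ 669 mM = 143.74 mL
L-arabinose: dilute stock: 0.428% ÷ 20% × 3410 mL = 72.97 mL
calcium pantothenate: 16.1 mg/L × 3.41 L = 54.90 mg

sodium bicarbonate 143.74 mL; L-arabinose 72.97 mL; calcium pantothenate 54.90 mg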